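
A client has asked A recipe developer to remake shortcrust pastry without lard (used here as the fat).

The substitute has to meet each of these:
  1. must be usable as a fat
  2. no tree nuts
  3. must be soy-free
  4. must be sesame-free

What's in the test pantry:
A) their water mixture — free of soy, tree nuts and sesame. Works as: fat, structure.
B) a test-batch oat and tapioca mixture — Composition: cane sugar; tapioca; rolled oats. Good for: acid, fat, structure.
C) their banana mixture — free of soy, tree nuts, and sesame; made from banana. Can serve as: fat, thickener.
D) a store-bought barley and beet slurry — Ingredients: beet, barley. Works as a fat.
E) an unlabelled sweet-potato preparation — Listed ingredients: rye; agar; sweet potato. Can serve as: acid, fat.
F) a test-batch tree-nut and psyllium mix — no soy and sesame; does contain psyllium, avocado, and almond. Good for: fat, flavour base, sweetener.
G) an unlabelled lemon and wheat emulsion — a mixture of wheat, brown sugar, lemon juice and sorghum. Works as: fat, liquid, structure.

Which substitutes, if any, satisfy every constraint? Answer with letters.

A, B, C, D, E, G

A: works as a fat, no tree nuts, no soy — keep
B: only rolled oats, cane sugar and tapioca; none excluded — OK
C: no soy, no sesame — valid
D: only barley and beet; none excluded — OK
E: only rye, agar, and sweet potato; none excluded — valid
F: has almond, so not tree-nut-free — out
G: all constraints satisfied — keep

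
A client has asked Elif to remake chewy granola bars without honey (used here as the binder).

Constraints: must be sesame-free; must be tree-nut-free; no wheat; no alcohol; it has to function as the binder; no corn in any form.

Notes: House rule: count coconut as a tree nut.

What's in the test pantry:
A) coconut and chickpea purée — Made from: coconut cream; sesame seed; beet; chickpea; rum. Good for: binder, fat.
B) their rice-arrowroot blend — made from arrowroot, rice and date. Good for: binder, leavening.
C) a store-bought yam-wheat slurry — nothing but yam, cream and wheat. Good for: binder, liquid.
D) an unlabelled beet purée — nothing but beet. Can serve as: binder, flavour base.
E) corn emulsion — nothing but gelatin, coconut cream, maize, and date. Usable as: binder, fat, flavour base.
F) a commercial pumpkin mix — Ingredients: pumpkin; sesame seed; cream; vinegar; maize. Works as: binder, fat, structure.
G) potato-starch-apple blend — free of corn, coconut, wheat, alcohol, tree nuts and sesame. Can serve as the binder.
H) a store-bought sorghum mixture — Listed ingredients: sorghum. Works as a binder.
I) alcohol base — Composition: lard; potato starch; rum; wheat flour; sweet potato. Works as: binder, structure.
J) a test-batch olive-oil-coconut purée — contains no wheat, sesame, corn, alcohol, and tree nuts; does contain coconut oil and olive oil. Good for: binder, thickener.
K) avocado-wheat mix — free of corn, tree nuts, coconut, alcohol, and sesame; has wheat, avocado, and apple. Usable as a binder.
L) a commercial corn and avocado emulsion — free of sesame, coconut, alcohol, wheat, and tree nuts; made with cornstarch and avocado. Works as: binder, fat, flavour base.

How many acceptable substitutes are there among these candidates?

A: has coconut cream, so not tree-nut-free; has sesame seed, so not sesame-free (and 1 more) — no
B: every rule checks out — OK
C: has wheat, so not wheat-free — reject
D: works as a binder, no alcohol, tree-nut-free — keep
E: has coconut cream, so not tree-nut-free; has maize, so not corn-free — no
F: has maize, so not corn-free; has sesame seed, so not sesame-free — no
G: works as a binder, no sesame, no alcohol — OK
H: nothing on the exclusion list — OK
I: has wheat flour, so not wheat-free; has rum, so not alcohol-free — no
J: has coconut oil, so not tree-nut-free — reject
K: has wheat, so not wheat-free — no
L: has cornstarch, so not corn-free — reject

4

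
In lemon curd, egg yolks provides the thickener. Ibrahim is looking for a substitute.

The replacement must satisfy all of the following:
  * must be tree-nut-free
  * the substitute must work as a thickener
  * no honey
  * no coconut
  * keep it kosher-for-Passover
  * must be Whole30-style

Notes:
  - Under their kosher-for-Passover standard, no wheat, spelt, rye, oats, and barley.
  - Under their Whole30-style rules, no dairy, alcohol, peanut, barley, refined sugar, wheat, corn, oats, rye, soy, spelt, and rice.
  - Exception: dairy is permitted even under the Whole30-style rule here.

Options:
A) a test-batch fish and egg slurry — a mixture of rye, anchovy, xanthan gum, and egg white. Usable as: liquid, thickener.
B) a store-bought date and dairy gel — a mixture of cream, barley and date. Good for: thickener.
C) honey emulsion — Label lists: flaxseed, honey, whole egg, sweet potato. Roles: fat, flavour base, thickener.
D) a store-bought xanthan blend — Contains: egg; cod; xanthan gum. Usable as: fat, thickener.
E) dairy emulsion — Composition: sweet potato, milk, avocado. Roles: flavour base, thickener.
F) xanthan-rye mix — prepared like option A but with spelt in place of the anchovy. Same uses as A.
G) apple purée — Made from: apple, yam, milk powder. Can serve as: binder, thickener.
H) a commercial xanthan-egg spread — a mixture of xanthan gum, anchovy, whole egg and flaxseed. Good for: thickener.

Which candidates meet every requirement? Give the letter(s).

A: has rye, so not kosher-for-Passover; has rye, so not Whole30-style — reject
B: has barley, so not kosher-for-Passover; has barley, so not Whole30-style — out
C: has honey, so not honey-free — no
D: no coconut, kosher-for-Passover — valid
E: dairy is permitted under the Whole30-style carve-out; nothing else excluded — valid
F: has rye, so not kosher-for-Passover; has rye, so not Whole30-style — reject
G: dairy is permitted under the Whole30-style carve-out; nothing else excluded — valid
H: every rule checks out — OK

D, E, G, H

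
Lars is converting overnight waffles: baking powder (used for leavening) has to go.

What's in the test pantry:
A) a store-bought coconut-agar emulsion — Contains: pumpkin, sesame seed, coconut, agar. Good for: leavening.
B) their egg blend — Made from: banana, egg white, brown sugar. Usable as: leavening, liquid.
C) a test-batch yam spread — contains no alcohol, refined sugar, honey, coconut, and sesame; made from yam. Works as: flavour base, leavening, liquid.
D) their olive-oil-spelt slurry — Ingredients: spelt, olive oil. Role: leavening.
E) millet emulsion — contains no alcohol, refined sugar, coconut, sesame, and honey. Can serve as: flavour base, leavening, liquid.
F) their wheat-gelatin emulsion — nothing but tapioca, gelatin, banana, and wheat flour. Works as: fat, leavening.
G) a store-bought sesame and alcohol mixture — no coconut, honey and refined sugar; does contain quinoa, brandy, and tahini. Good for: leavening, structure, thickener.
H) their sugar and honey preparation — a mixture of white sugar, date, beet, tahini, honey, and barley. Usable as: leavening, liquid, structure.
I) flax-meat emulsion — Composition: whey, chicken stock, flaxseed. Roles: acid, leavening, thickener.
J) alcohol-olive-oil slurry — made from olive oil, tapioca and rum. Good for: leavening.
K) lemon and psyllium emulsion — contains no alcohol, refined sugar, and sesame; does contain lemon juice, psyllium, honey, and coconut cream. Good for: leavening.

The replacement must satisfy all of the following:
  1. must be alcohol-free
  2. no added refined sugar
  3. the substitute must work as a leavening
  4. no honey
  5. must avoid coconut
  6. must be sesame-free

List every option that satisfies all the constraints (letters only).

C, D, E, F, I

A: has coconut, so not coconut-free; has sesame seed, so not sesame-free — no
B: has brown sugar, so not no-added-sugar — no
C: every rule checks out — keep
D: nothing on the exclusion list — valid
E: no coconut, no alcohol — OK
F: works as a leavening, no honey, no sesame — OK
G: has tahini, so not sesame-free; has brandy, so not alcohol-free — no
H: has white sugar, so not no-added-sugar; has tahini, so not sesame-free (and 1 more) — out
I: only whey, chicken stock, and flaxseed; none excluded — valid
J: has rum, so not alcohol-free — out
K: has coconut cream, so not coconut-free; has honey, so not honey-free — no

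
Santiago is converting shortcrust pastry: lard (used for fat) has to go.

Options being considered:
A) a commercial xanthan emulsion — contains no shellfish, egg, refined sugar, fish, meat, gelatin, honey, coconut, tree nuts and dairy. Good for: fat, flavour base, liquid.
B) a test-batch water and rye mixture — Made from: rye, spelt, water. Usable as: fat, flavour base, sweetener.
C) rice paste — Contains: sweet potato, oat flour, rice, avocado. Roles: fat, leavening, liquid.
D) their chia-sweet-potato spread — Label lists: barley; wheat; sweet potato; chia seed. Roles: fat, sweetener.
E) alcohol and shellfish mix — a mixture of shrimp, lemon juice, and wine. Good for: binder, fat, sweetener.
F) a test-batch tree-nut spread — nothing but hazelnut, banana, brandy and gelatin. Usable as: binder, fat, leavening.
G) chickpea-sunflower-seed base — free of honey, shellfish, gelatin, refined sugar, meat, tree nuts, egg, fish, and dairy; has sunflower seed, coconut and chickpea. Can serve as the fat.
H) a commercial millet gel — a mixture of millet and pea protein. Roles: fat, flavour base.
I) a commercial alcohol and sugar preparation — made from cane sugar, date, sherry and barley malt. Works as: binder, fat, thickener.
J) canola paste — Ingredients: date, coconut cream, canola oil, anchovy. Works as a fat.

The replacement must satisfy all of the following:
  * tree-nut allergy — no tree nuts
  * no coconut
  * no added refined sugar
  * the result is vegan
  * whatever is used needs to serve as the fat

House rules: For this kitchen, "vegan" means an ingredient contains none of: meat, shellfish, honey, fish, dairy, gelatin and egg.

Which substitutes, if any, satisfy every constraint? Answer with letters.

A: vegan, no tree nuts — OK
B: only rye, spelt and water; none excluded — OK
C: works as a fat, vegan, no coconut — keep
D: works as a fat, vegan, no coconut — keep
E: has shrimp, so not vegan — out
F: has gelatin, so not vegan; has hazelnut, so not tree-nut-free — no
G: has coconut, so not coconut-free — no
H: no coconut, no tree nuts — valid
I: has cane sugar, so not no-added-sugar — no
J: has anchovy, so not vegan; has coconut cream, so not coconut-free — no

A, B, C, D, H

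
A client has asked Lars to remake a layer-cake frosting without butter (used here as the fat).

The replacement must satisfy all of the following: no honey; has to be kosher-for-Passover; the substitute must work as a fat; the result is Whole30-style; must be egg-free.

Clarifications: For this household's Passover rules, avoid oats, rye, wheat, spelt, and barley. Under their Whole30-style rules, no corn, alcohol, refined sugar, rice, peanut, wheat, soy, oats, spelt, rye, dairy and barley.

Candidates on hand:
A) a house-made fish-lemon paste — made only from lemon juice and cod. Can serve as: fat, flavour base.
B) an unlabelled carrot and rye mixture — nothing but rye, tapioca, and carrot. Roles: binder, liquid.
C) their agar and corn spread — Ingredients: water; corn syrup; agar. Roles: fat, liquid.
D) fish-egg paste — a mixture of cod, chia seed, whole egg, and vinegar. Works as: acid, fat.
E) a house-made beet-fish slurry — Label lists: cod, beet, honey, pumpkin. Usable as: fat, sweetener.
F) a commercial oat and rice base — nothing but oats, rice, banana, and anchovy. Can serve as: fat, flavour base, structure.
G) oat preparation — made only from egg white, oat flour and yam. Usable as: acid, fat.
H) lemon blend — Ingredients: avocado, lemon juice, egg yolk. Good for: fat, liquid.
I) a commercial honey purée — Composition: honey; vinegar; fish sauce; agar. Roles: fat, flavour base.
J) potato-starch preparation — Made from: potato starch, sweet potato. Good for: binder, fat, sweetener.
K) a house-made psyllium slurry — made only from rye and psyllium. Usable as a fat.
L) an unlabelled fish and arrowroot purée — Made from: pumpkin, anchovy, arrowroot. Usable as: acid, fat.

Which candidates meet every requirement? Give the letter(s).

A, J, L

A: Whole30-style, kosher-for-Passover — keep
B: not usable as a fat; has rye, so not kosher-for-Passover (and 1 more) — no
C: has corn syrup, so not Whole30-style — reject
D: has whole egg, so not egg-free — reject
E: has honey, so not honey-free — out
F: has oats, so not kosher-for-Passover; has oats, so not Whole30-style — reject
G: has oat flour, so not kosher-for-Passover; has oat flour, so not Whole30-style (and 1 more) — out
H: has egg yolk, so not egg-free — reject
I: has honey, so not honey-free — reject
J: only sweet potato and potato starch; none excluded — keep
K: has rye, so not kosher-for-Passover; has rye, so not Whole30-style — no
L: only anchovy, pumpkin and arrowroot; none excluded — OK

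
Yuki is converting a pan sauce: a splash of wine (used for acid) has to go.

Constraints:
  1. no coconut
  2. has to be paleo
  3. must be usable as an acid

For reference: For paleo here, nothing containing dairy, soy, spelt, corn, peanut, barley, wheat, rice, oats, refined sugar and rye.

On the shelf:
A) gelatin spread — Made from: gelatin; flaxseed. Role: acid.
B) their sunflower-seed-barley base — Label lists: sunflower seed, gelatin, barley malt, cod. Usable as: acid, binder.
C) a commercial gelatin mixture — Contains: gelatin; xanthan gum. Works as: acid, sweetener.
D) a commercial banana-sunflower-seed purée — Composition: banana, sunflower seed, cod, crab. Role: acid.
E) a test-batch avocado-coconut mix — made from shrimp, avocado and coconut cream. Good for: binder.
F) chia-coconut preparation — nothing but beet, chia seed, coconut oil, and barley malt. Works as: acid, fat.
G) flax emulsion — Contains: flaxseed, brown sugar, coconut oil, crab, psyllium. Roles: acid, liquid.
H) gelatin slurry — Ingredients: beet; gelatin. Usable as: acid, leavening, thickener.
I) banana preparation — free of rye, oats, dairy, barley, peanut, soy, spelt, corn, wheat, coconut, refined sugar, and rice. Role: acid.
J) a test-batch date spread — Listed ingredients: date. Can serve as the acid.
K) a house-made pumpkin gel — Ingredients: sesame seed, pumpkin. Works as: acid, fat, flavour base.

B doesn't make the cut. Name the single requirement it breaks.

paleo

usable as an acid: satisfied
paleo: has barley malt — fails
coconut-free: satisfied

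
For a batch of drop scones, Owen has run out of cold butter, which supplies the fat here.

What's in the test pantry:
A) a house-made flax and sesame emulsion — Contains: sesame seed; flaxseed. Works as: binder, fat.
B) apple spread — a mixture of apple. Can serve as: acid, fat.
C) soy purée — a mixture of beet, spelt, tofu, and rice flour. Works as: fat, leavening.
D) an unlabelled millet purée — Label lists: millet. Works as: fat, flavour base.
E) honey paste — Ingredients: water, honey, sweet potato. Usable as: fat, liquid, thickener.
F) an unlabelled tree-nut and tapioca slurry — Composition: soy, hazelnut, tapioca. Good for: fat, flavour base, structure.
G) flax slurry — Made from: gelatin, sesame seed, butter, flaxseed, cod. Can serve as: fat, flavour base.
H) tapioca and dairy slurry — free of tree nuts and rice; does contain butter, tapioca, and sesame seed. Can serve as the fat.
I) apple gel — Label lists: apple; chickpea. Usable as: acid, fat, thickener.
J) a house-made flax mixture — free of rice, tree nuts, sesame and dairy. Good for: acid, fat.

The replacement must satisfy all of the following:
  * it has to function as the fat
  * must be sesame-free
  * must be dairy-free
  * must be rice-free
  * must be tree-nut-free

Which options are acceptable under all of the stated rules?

B, D, E, I, J

A: has sesame seed, so not sesame-free — reject
B: only apple; none excluded — valid
C: has rice flour, so not rice-free — no
D: only millet; none excluded — keep
E: only honey, water, and sweet potato; none excluded — valid
F: has hazelnut, so not tree-nut-free — no
G: has sesame seed, so not sesame-free; has butter, so not dairy-free — no
H: has sesame seed, so not sesame-free; has butter, so not dairy-free — out
I: only chickpea and apple; none excluded — keep
J: no dairy, no tree nuts — keep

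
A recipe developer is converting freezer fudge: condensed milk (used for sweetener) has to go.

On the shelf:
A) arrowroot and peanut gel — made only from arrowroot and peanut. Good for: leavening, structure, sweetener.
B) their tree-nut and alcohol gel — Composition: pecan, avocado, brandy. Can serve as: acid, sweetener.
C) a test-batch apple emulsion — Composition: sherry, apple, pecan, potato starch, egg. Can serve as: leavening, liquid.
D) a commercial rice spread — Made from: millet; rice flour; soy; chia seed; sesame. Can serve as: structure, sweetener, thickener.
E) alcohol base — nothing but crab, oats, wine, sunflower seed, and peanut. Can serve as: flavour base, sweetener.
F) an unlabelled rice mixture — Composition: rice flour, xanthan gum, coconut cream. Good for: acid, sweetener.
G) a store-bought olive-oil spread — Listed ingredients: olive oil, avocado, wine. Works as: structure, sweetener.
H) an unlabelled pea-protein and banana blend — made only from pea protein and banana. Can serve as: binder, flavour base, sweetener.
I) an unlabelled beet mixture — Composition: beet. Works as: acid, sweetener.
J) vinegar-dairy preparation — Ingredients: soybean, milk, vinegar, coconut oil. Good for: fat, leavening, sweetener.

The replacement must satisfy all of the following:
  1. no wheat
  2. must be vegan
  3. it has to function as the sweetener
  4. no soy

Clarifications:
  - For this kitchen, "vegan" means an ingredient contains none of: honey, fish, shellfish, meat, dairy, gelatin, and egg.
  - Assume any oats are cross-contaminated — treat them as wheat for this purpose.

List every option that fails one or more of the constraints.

C, D, E, J

A: works as a sweetener, wheat-free, no soy — keep
B: works as a sweetener, wheat-free, vegan — OK
C: not usable as a sweetener; has egg, so not vegan — no
D: has soy, so not soy-free — no
E: has crab, so not vegan; has oats, so not wheat-free — no
F: only coconut cream, rice flour and xanthan gum; none excluded — valid
G: only wine, olive oil and avocado; none excluded — valid
H: works as a sweetener, wheat-free, no soy — OK
I: works as a sweetener, no soy, vegan — valid
J: has milk, so not vegan; has soybean, so not soy-free — out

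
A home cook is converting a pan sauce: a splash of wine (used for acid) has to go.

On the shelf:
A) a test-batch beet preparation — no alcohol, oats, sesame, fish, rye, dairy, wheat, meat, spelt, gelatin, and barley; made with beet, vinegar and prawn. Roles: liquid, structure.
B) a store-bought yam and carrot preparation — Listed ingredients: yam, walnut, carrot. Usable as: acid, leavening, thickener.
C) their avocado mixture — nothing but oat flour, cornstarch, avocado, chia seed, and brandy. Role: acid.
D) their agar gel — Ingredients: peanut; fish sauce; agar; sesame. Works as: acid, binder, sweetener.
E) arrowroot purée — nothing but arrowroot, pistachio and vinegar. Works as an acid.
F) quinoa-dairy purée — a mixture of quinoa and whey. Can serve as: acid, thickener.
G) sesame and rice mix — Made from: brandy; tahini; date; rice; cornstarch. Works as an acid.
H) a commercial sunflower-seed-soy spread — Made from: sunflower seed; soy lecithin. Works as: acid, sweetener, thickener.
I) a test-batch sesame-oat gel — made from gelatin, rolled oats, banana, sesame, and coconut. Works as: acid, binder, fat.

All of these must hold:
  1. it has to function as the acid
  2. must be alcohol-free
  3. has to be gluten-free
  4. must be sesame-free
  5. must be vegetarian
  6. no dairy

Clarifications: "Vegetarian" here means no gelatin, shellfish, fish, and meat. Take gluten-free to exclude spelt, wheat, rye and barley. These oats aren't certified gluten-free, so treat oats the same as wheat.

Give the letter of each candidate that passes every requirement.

A: not usable as an acid; has prawn, so not vegetarian — out
B: no alcohol, vegetarian — valid
C: has oat flour, so not gluten-free; has brandy, so not alcohol-free — no
D: has fish sauce, so not vegetarian; has sesame, so not sesame-free — out
E: works as an acid, no dairy, vegetarian — valid
F: has whey, so not dairy-free — reject
G: has tahini, so not sesame-free; has brandy, so not alcohol-free — reject
H: all constraints satisfied — keep
I: has gelatin, so not vegetarian; has rolled oats, so not gluten-free (and 1 more) — out

B, E, H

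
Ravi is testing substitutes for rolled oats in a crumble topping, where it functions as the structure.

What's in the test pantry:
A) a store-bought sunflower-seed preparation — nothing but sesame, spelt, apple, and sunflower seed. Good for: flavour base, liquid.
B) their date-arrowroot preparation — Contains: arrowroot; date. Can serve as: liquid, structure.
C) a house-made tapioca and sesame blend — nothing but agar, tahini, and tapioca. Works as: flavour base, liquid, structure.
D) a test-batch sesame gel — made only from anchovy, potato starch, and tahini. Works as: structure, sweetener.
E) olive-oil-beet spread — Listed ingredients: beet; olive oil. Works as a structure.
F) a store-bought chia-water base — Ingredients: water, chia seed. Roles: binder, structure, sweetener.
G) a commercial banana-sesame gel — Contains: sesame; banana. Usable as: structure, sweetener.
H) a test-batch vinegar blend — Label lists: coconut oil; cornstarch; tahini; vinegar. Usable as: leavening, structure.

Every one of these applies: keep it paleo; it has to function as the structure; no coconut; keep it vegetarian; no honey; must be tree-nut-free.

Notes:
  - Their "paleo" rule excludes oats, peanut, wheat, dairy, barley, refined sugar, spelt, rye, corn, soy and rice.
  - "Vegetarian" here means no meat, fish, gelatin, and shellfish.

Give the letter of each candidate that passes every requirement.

B, C, E, F, G

A: not usable as a structure; has spelt, so not paleo — reject
B: works as a structure, no coconut, vegetarian — keep
C: all constraints satisfied — keep
D: has anchovy, so not vegetarian — no
E: works as a structure, paleo, no honey — valid
F: nothing on the exclusion list — OK
G: nothing on the exclusion list — OK
H: has cornstarch, so not paleo; has coconut oil, so not coconut-free — reject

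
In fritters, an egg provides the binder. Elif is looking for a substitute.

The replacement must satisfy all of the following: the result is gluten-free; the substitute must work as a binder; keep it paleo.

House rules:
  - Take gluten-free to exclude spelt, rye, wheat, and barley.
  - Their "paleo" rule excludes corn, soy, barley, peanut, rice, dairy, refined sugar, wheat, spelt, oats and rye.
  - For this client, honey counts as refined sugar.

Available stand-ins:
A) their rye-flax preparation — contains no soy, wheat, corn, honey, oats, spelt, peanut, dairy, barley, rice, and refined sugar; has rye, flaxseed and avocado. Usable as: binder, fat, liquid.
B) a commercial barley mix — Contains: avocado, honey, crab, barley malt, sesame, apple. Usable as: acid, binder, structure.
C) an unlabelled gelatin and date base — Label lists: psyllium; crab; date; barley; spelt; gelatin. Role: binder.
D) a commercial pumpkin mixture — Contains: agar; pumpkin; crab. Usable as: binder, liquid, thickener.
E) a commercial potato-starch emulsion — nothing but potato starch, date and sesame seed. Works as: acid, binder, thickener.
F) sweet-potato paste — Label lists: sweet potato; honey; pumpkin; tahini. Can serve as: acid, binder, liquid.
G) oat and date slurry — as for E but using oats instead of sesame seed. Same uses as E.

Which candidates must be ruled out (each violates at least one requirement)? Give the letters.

A: has rye, so not gluten-free; has rye, so not paleo — no
B: has barley malt, so not gluten-free; has barley malt, so not paleo — no
C: has barley, so not gluten-free; has barley, so not paleo — no
D: gluten-free, paleo — OK
E: only sesame seed, date, and potato starch; none excluded — keep
F: has honey, so not paleo — out
G: has oats, so not paleo — no

A, B, C, F, G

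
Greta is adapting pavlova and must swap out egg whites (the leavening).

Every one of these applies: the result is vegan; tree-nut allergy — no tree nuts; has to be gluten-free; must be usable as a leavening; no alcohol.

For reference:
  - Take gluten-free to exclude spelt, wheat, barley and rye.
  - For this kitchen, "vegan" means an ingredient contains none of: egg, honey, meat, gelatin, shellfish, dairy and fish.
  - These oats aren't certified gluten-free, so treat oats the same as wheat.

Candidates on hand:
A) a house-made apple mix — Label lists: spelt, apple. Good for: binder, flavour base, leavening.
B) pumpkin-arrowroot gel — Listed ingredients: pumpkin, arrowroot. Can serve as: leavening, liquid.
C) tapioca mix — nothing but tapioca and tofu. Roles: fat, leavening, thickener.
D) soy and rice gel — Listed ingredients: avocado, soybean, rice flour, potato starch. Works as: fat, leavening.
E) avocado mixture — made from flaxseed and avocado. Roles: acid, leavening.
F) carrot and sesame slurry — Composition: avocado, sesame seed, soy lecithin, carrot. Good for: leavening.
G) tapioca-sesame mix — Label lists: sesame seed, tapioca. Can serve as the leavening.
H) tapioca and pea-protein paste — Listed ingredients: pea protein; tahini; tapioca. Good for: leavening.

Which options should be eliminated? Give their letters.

A: has spelt, so not gluten-free — no
B: only pumpkin and arrowroot; none excluded — keep
C: only tofu and tapioca; none excluded — OK
D: no alcohol, no tree nuts — keep
E: all constraints satisfied — OK
F: sesame seed and soy lecithin etc. — none of it excluded — OK
G: only sesame seed and tapioca; none excluded — OK
H: works as a leavening, no alcohol, vegan — valid

A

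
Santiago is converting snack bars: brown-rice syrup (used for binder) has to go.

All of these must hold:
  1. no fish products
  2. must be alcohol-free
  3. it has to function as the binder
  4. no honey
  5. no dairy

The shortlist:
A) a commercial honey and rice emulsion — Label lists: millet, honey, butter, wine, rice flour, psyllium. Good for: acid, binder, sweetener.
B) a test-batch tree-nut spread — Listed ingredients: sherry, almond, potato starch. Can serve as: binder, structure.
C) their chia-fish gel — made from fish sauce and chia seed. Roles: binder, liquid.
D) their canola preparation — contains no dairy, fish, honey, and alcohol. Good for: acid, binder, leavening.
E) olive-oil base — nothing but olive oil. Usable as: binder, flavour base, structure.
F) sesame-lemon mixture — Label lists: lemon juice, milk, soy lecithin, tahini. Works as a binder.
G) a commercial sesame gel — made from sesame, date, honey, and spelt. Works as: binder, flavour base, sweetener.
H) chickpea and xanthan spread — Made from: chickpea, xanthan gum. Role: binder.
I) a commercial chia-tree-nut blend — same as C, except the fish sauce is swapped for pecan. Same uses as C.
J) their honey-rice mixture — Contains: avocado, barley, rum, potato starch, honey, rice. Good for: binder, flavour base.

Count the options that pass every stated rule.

A: has honey, so not honey-free; has wine, so not alcohol-free (and 1 more) — no
B: has sherry, so not alcohol-free — out
C: has fish sauce, so not fish-free — reject
D: every rule checks out — keep
E: works as a binder, no fish, no honey — valid
F: has milk, so not dairy-free — reject
G: has honey, so not honey-free — reject
H: every rule checks out — OK
I: only pecan and chia seed; none excluded — OK
J: has honey, so not honey-free; has rum, so not alcohol-free — out

4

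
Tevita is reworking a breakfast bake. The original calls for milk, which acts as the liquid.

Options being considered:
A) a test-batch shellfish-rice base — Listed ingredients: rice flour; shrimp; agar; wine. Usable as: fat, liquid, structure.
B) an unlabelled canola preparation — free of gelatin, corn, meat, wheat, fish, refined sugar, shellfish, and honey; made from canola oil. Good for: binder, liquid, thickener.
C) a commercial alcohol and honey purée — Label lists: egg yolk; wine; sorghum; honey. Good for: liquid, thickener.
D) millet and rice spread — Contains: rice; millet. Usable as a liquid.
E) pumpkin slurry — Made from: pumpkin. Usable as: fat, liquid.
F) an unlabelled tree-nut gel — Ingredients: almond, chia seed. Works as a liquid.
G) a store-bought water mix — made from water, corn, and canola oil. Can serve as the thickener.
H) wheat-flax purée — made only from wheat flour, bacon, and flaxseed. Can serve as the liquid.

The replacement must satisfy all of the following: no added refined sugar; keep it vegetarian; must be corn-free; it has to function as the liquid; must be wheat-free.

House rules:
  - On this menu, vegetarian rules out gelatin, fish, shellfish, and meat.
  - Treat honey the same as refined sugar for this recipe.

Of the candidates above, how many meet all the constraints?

A: has shrimp, so not vegetarian — out
B: no wheat, no-added-sugar — OK
C: has honey, so not no-added-sugar — no
D: every rule checks out — valid
E: only pumpkin; none excluded — valid
F: all constraints satisfied — valid
G: not usable as a liquid; has corn, so not corn-free — no
H: has bacon, so not vegetarian; has wheat flour, so not wheat-free — no

4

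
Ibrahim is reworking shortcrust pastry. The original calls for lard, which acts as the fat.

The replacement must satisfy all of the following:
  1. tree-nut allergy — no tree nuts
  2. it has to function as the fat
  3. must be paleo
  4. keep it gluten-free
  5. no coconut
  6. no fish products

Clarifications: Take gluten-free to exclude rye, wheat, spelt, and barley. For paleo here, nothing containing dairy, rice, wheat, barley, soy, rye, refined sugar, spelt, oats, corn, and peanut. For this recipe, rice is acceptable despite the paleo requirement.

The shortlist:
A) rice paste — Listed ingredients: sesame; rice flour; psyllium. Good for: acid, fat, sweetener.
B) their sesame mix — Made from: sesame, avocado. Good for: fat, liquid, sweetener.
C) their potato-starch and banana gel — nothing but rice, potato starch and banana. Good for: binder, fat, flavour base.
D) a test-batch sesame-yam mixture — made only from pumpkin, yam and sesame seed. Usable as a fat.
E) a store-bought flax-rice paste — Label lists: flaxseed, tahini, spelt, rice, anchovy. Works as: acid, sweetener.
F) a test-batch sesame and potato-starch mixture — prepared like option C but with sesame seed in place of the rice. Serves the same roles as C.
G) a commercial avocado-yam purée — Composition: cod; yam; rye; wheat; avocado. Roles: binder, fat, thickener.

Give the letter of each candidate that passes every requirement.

A, B, C, D, F

A: rice is permitted under the paleo carve-out; nothing else excluded — keep
B: works as a fat, gluten-free, no coconut — valid
C: rice is permitted under the paleo carve-out; nothing else excluded — valid
D: every rule checks out — valid
E: not usable as a fat; has spelt, so not gluten-free (and 2 more) — no
F: every rule checks out — valid
G: has rye, so not gluten-free; has rye, so not paleo (and 1 more) — reject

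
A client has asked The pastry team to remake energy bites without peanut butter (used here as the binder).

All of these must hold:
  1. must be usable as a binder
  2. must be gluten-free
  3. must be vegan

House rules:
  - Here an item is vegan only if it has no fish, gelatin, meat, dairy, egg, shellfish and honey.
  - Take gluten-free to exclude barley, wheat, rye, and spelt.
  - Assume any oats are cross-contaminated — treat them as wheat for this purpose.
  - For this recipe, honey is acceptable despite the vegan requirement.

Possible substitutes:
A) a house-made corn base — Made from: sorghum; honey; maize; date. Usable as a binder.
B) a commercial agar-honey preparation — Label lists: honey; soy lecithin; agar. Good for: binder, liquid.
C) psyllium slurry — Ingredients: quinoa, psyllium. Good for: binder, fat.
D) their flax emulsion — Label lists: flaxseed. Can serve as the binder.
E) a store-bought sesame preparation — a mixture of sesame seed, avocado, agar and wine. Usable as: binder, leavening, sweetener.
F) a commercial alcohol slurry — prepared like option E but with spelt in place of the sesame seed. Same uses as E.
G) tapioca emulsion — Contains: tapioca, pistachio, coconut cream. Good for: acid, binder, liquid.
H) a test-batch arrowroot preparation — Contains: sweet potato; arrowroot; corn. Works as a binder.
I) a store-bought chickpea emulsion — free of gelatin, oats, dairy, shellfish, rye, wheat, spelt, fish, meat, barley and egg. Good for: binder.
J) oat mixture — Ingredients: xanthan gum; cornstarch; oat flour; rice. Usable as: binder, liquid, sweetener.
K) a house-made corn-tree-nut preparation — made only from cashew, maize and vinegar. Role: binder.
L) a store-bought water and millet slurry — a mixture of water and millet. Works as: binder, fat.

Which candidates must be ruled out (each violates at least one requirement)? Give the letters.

F, J

A: honey is permitted under the vegan carve-out; nothing else excluded — keep
B: honey is permitted under the vegan carve-out; nothing else excluded — OK
C: only quinoa and psyllium; none excluded — keep
D: works as a binder, gluten-free, vegan — keep
E: wine and sesame seed etc. — none of it excluded — OK
F: has spelt, so not gluten-free — no
G: every rule checks out — valid
H: works as a binder, gluten-free, vegan — OK
I: vegan, gluten-free — OK
J: has oat flour, so not gluten-free — no
K: works as a binder, gluten-free, vegan — valid
L: only millet and water; none excluded — keep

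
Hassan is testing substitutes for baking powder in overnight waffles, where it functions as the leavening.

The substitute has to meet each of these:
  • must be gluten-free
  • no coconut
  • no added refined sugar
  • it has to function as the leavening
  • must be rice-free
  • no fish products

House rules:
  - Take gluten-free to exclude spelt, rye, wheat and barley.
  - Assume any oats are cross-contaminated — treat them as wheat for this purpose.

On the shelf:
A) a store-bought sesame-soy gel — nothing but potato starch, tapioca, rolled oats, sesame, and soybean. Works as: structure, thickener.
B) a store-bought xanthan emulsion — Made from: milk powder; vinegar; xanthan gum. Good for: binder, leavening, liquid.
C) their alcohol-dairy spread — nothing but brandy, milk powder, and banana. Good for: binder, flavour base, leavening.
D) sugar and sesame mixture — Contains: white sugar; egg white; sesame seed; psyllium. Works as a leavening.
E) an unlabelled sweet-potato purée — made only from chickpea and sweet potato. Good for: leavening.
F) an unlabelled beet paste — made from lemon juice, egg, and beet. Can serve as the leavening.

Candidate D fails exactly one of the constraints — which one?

no-added-sugar

usable as a leavening: satisfied
gluten-free: satisfied
no-added-sugar: has white sugar — fails
coconut-free: satisfied
rice-free: satisfied
fish-free: satisfied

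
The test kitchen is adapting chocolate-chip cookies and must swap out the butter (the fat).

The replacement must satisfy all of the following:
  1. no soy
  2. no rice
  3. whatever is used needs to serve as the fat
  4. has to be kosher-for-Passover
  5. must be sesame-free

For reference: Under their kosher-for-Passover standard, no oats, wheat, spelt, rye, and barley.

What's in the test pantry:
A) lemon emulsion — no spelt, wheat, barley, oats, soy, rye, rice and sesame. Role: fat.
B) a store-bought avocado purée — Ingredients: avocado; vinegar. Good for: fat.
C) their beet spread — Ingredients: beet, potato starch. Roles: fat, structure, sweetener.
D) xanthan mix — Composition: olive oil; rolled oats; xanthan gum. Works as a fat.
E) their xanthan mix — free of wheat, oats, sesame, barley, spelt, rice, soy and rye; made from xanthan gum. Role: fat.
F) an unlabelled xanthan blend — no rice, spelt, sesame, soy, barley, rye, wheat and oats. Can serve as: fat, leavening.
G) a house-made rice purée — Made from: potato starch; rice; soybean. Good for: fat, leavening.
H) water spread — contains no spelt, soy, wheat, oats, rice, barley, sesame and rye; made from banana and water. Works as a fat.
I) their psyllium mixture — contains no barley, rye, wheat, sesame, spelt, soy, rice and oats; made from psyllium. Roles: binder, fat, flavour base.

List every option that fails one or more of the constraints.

A: works as a fat, no soy, no sesame — keep
B: all constraints satisfied — valid
C: only potato starch and beet; none excluded — valid
D: has rolled oats, so not kosher-for-Passover — out
E: all constraints satisfied — keep
F: no rice, no soy — valid
G: has soybean, so not soy-free; has rice, so not rice-free — out
H: no soy, no rice — OK
I: works as a fat, no soy, no rice — OK

D, G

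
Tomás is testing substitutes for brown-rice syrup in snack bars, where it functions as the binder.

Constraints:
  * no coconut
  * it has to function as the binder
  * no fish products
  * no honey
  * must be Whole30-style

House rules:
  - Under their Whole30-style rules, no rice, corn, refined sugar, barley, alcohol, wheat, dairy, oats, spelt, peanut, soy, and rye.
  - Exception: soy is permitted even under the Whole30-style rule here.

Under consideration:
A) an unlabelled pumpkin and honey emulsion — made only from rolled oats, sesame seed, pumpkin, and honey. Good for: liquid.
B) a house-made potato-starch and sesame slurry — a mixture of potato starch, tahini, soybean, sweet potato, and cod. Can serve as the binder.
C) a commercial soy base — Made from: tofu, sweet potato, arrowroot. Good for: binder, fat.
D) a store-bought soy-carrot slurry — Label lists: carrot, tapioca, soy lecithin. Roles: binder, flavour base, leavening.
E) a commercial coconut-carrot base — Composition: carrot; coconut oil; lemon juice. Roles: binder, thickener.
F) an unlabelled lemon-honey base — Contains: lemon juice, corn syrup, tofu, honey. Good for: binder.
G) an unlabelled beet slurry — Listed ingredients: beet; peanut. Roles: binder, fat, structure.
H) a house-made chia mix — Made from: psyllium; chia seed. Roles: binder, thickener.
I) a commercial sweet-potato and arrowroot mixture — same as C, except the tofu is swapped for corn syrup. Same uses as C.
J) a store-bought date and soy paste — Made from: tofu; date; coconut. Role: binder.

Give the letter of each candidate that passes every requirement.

C, D, H

A: not usable as a binder; has rolled oats, so not Whole30-style (and 1 more) — out
B: has cod, so not fish-free — reject
C: soy is permitted under the Whole30-style carve-out; nothing else excluded — keep
D: soy is permitted under the Whole30-style carve-out; nothing else excluded — OK
E: has coconut oil, so not coconut-free — reject
F: has corn syrup, so not Whole30-style; has honey, so not honey-free — out
G: has peanut, so not Whole30-style — reject
H: only chia seed and psyllium; none excluded — valid
I: has corn syrup, so not Whole30-style — reject
J: has coconut, so not coconut-free — no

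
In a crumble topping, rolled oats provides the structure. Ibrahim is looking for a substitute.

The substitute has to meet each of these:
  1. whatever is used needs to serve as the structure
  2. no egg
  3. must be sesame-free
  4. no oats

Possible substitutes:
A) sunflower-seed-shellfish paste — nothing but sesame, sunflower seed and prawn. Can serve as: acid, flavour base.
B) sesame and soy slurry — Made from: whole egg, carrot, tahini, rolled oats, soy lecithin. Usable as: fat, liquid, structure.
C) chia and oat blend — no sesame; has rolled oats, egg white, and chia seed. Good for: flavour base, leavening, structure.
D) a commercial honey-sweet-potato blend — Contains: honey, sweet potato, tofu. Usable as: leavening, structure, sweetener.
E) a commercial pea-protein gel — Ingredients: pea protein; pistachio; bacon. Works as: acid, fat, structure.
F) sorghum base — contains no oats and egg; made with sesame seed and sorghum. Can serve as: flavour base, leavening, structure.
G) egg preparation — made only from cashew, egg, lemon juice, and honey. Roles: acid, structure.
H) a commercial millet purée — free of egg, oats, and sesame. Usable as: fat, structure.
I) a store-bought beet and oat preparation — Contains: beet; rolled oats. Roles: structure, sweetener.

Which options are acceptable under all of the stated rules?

D, E, H

A: not usable as a structure; has sesame, so not sesame-free — reject
B: has tahini, so not sesame-free; has whole egg, so not egg-free (and 1 more) — out
C: has egg white, so not egg-free; has rolled oats, so not oat-free — reject
D: only honey, tofu and sweet potato; none excluded — OK
E: only bacon, pistachio, and pea protein; none excluded — valid
F: has sesame seed, so not sesame-free — reject
G: has egg, so not egg-free — out
H: every rule checks out — keep
I: has rolled oats, so not oat-free — no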